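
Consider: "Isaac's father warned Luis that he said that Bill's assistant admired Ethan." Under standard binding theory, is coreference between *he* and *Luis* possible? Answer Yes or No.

Yes

*Luis* is an R-expression; Principle C requires it to be free (not bound by any c-commanding expression).
— he: subject of the clause headed by 'said'; the pronoun does not c-command the R-expression — coreference allowed.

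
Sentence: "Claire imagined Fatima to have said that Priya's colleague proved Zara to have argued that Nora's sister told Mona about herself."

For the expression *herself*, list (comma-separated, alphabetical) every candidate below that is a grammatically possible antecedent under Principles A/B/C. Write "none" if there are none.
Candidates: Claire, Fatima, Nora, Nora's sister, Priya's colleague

*herself* is a reflexive; Principle A requires it to be bound within its binding domain — the clause headed by 'told'.
— Claire: subject of the matrix clause; c-commands the reflexive but lies outside its binding domain — cannot bind it (Principle A).
— Fatima: subject of the clause headed by 'said'; c-commands the reflexive but lies outside its binding domain — cannot bind it (Principle A).
— Nora: possessor inside the subject DP of the clause headed by 'told'; does not c-command the reflexive — cannot bind it (Principle A).
— Nora's sister: subject of the clause headed by 'told'; c-commands the reflexive within its binding domain — allowed (Principle A).
— Priya's colleague: subject of the clause headed by 'proved'; c-commands the reflexive but lies outside its binding domain — cannot bind it (Principle A).

Nora's sister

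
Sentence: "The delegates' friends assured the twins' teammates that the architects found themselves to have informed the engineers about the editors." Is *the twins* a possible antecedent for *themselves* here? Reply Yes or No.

*themselves* is a reflexive; Principle A requires it to be bound within its binding domain — the clause headed by 'found'.
— the twins: possessor inside the object DP of the matrix clause; does not c-command the reflexive — cannot bind it (Principle A).

No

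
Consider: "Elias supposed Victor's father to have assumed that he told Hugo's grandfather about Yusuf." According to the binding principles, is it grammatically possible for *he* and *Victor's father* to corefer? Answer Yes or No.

*he* is a pronoun; Principle B requires it to be free in its binding domain — the clause headed by 'told'.
— Victor's father: subject of the clause headed by 'assumed'; c-commands the pronoun but lies outside its binding domain — allowed.

Yes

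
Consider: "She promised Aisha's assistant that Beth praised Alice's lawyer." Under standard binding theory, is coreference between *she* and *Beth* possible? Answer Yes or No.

No

*Beth* is an R-expression; Principle C requires it to be free (not bound by any c-commanding expression).
— she: subject of the matrix clause; the pronoun c-commands the R-expression — coreference blocked (Principle C).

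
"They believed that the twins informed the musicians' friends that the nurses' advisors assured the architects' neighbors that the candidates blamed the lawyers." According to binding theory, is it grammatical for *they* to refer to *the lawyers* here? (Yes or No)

No

*the lawyers* is an R-expression; Principle C requires it to be free (not bound by any c-commanding expression).
— they: subject of the matrix clause; the pronoun c-commands the R-expression — coreference blocked (Principle C).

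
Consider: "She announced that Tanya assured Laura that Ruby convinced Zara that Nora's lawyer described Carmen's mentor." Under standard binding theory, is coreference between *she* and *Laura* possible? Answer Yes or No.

*Laura* is an R-expression; Principle C requires it to be free (not bound by any c-commanding expression).
— she: subject of the matrix clause; the pronoun c-commands the R-expression — coreference blocked (Principle C).

No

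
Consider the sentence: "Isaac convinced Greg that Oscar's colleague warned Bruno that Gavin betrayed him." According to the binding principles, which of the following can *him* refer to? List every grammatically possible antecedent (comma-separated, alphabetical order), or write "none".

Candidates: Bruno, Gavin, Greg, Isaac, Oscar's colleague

Bruno, Greg, Isaac, Oscar's colleague

*him* is a pronoun; Principle B requires it to be free in its binding domain — the clause headed by 'betrayed'.
— Bruno: object of the clause headed by 'warned'; c-commands the pronoun but lies outside its binding domain — allowed.
— Gavin: subject of the clause headed by 'betrayed'; c-commands the pronoun within its binding domain — blocked (Principle B).
— Greg: object of the matrix clause; c-commands the pronoun but lies outside its binding domain — allowed.
— Isaac: subject of the matrix clause; c-commands the pronoun but lies outside its binding domain — allowed.
— Oscar's colleague: subject of the clause headed by 'warned'; c-commands the pronoun but lies outside its binding domain — allowed.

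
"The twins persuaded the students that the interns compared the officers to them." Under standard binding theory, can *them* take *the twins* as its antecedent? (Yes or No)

*them* is a pronoun; Principle B requires it to be free in its binding domain — the clause headed by 'compared'.
— the twins: subject of the matrix clause; c-commands the pronoun but lies outside its binding domain — allowed.

Yes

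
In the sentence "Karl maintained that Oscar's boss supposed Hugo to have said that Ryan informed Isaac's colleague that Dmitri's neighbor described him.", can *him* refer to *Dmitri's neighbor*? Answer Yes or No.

No

*him* is a pronoun; Principle B requires it to be free in its binding domain — the clause headed by 'described'.
— Dmitri's neighbor: subject of the clause headed by 'described'; c-commands the pronoun within its binding domain — blocked (Principle B).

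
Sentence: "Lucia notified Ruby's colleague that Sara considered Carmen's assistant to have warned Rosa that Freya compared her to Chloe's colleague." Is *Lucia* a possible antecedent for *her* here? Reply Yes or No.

*her* is a pronoun; Principle B requires it to be free in its binding domain — the clause headed by 'compared'.
— Lucia: subject of the matrix clause; c-commands the pronoun but lies outside its binding domain — allowed.

Yes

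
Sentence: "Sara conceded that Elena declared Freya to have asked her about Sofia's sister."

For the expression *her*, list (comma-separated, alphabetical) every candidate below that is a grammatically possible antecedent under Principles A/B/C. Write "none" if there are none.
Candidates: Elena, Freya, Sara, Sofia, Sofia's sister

*her* is a pronoun; Principle B requires it to be free in its binding domain — the clause headed by 'asked'.
— Elena: subject of the clause headed by 'declared'; c-commands the pronoun but lies outside its binding domain — allowed.
— Freya: subject of the clause headed by 'asked'; c-commands the pronoun within its binding domain — blocked (Principle B).
— Sara: subject of the matrix clause; c-commands the pronoun but lies outside its binding domain — allowed.
— Sofia: possessor inside the second object DP of the clause headed by 'asked'; is c-commanded by the pronoun; coreference would bind this R-expression — blocked (Principle C).
— Sofia's sister: second object of the clause headed by 'asked'; is c-commanded by the pronoun; coreference would bind this R-expression — blocked (Principle C).

Elena, Sara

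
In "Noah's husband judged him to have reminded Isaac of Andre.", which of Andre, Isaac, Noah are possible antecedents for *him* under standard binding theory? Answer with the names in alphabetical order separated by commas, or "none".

*him* is a pronoun; Principle B requires it to be free in its binding domain — the matrix clause.
— Andre: second object of the clause headed by 'reminded'; is c-commanded by the pronoun; coreference would bind this R-expression — blocked (Principle C).
— Isaac: object of the clause headed by 'reminded'; is c-commanded by the pronoun; coreference would bind this R-expression — blocked (Principle C).
— Noah: possessor inside the subject DP of the matrix clause; does not c-command the pronoun — Principle B does not apply; allowed.

Noah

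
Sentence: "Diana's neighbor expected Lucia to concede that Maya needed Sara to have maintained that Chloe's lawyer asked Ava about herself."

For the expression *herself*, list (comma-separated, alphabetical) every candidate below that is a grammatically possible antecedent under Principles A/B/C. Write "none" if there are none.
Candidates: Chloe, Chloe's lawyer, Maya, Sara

Chloe's lawyer

*herself* is a reflexive; Principle A requires it to be bound within its binding domain — the clause headed by 'asked'.
— Chloe: possessor inside the subject DP of the clause headed by 'asked'; does not c-command the reflexive — cannot bind it (Principle A).
— Chloe's lawyer: subject of the clause headed by 'asked'; c-commands the reflexive within its binding domain — allowed (Principle A).
— Maya: subject of the clause headed by 'needed'; c-commands the reflexive but lies outside its binding domain — cannot bind it (Principle A).
— Sara: subject of the clause headed by 'maintained'; c-commands the reflexive but lies outside its binding domain — cannot bind it (Principle A).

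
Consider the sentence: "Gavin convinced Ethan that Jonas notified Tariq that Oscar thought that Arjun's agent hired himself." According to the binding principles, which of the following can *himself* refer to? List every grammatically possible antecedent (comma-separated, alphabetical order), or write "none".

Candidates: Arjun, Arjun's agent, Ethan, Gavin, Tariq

Arjun's agent

*himself* is a reflexive; Principle A requires it to be bound within its binding domain — the clause headed by 'hired'.
— Arjun: possessor inside the subject DP of the clause headed by 'hired'; does not c-command the reflexive — cannot bind it (Principle A).
— Arjun's agent: subject of the clause headed by 'hired'; c-commands the reflexive within its binding domain — allowed (Principle A).
— Ethan: object of the matrix clause; c-commands the reflexive but lies outside its binding domain — cannot bind it (Principle A).
— Gavin: subject of the matrix clause; c-commands the reflexive but lies outside its binding domain — cannot bind it (Principle A).
— Tariq: object of the clause headed by 'notified'; c-commands the reflexive but lies outside its binding domain — cannot bind it (Principle A).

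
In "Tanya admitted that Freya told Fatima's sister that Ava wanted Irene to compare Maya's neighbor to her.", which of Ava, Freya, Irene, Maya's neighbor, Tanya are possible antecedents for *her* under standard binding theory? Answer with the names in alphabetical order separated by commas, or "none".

*her* is a pronoun; Principle B requires it to be free in its binding domain — the clause headed by 'compare'.
— Ava: subject of the clause headed by 'wanted'; c-commands the pronoun but lies outside its binding domain — allowed.
— Freya: subject of the clause headed by 'told'; c-commands the pronoun but lies outside its binding domain — allowed.
— Irene: subject of the clause headed by 'compare'; c-commands the pronoun within its binding domain — blocked (Principle B).
— Maya's neighbor: object of the clause headed by 'compare'; c-commands the pronoun within its binding domain — blocked (Principle B).
— Tanya: subject of the matrix clause; c-commands the pronoun but lies outside its binding domain — allowed.

Ava, Freya, Tanya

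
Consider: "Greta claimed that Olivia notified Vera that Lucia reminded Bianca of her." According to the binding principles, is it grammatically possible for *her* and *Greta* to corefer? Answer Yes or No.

*her* is a pronoun; Principle B requires it to be free in its binding domain — the clause headed by 'reminded'.
— Greta: subject of the matrix clause; c-commands the pronoun but lies outside its binding domain — allowed.

Yes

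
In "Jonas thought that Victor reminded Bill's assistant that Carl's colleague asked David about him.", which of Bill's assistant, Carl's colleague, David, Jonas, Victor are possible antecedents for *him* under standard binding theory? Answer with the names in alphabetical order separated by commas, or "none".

*him* is a pronoun; Principle B requires it to be free in its binding domain — the clause headed by 'asked'.
— Bill's assistant: object of the clause headed by 'reminded'; c-commands the pronoun but lies outside its binding domain — allowed.
— Carl's colleague: subject of the clause headed by 'asked'; c-commands the pronoun within its binding domain — blocked (Principle B).
— David: object of the clause headed by 'asked'; c-commands the pronoun within its binding domain — blocked (Principle B).
— Jonas: subject of the matrix clause; c-commands the pronoun but lies outside its binding domain — allowed.
— Victor: subject of the clause headed by 'reminded'; c-commands the pronoun but lies outside its binding domain — allowed.

Bill's assistant, Jonas, Victor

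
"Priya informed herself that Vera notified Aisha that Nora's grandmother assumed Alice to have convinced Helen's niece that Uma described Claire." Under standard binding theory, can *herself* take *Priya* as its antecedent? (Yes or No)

*herself* is a reflexive; Principle A requires it to be bound within its binding domain — the matrix clause.
— Priya: subject of the matrix clause; c-commands the reflexive within its binding domain — allowed (Principle A).

Yes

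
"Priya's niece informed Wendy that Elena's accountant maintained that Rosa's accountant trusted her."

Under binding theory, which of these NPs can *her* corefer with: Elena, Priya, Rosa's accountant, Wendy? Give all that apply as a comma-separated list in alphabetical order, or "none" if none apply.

Elena, Priya, Wendy

*her* is a pronoun; Principle B requires it to be free in its binding domain — the clause headed by 'trusted'.
— Elena: possessor inside the subject DP of the clause headed by 'maintained'; does not c-command the pronoun — Principle B does not apply; allowed.
— Priya: possessor inside the subject DP of the matrix clause; does not c-command the pronoun — Principle B does not apply; allowed.
— Rosa's accountant: subject of the clause headed by 'trusted'; c-commands the pronoun within its binding domain — blocked (Principle B).
— Wendy: object of the matrix clause; c-commands the pronoun but lies outside its binding domain — allowed.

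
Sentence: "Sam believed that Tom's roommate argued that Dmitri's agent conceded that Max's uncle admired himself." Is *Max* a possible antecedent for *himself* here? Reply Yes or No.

No

*himself* is a reflexive; Principle A requires it to be bound within its binding domain — the clause headed by 'admired'.
— Max: possessor inside the subject DP of the clause headed by 'admired'; does not c-command the reflexive — cannot bind it (Principle A).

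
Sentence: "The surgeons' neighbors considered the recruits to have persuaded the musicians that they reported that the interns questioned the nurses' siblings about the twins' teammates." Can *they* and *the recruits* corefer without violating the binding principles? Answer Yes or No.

Yes

*the recruits* is an R-expression; Principle C requires it to be free (not bound by any c-commanding expression).
— they: subject of the clause headed by 'reported'; the pronoun does not c-command the R-expression — coreference allowed.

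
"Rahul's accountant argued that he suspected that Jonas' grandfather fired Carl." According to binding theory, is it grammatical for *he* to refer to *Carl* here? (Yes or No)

*Carl* is an R-expression; Principle C requires it to be free (not bound by any c-commanding expression).
— he: subject of the clause headed by 'suspected'; the pronoun c-commands the R-expression — coreference blocked (Principle C).

No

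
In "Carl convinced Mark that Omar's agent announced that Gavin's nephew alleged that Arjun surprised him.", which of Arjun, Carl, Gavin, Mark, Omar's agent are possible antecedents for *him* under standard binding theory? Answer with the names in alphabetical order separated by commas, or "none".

*him* is a pronoun; Principle B requires it to be free in its binding domain — the clause headed by 'surprised'.
— Arjun: subject of the clause headed by 'surprised'; c-commands the pronoun within its binding domain — blocked (Principle B).
— Carl: subject of the matrix clause; c-commands the pronoun but lies outside its binding domain — allowed.
— Gavin: possessor inside the subject DP of the clause headed by 'alleged'; does not c-command the pronoun — Principle B does not apply; allowed.
— Mark: object of the matrix clause; c-commands the pronoun but lies outside its binding domain — allowed.
— Omar's agent: subject of the clause headed by 'announced'; c-commands the pronoun but lies outside its binding domain — allowed.

Carl, Gavin, Mark, Omar's agent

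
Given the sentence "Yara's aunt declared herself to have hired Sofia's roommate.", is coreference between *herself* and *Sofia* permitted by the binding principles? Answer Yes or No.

*herself* is a reflexive; Principle A requires it to be bound within its binding domain — the matrix clause.
— Sofia: possessor inside the object DP of the clause headed by 'hired'; does not c-command the reflexive — cannot bind it (Principle A).

No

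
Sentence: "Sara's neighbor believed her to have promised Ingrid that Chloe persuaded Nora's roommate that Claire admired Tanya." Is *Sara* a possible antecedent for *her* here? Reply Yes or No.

*her* is a pronoun; Principle B requires it to be free in its binding domain — the matrix clause.
— Sara: possessor inside the subject DP of the matrix clause; does not c-command the pronoun — Principle B does not apply; allowed.

Yes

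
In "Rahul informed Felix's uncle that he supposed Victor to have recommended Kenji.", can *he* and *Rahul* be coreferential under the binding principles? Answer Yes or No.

*Rahul* is an R-expression; Principle C requires it to be free (not bound by any c-commanding expression).
— he: subject of the clause headed by 'supposed'; the pronoun does not c-command the R-expression — coreference allowed.

Yes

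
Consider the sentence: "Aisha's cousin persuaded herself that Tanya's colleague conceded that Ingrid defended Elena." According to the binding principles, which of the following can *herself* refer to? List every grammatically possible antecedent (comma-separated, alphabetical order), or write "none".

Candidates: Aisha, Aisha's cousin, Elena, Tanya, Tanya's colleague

Aisha's cousin

*herself* is a reflexive; Principle A requires it to be bound within its binding domain — the matrix clause.
— Aisha: possessor inside the subject DP of the matrix clause; does not c-command the reflexive — cannot bind it (Principle A).
— Aisha's cousin: subject of the matrix clause; c-commands the reflexive within its binding domain — allowed (Principle A).
— Elena: object of the clause headed by 'defended'; does not c-command the reflexive — cannot bind it (Principle A).
— Tanya: possessor inside the subject DP of the clause headed by 'conceded'; does not c-command the reflexive — cannot bind it (Principle A).
— Tanya's colleague: subject of the clause headed by 'conceded'; does not c-command the reflexive — cannot bind it (Principle A).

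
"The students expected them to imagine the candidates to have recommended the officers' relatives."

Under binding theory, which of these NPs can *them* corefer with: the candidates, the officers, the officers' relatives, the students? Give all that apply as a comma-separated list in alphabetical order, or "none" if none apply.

*them* is a pronoun; Principle B requires it to be free in its binding domain — the matrix clause.
— the candidates: subject of the clause headed by 'recommended'; is c-commanded by the pronoun; coreference would bind this R-expression — blocked (Principle C).
— the officers: possessor inside the object DP of the clause headed by 'recommended'; is c-commanded by the pronoun; coreference would bind this R-expression — blocked (Principle C).
— the officers' relatives: object of the clause headed by 'recommended'; is c-commanded by the pronoun; coreference would bind this R-expression — blocked (Principle C).
— the students: subject of the matrix clause; c-commands the pronoun within its binding domain — blocked (Principle B).

none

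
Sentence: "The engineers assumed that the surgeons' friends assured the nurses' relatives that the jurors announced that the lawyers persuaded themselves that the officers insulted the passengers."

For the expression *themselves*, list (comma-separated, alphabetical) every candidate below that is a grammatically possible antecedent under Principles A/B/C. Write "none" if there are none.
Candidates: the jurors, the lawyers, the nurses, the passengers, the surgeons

the lawyers

*themselves* is a reflexive; Principle A requires it to be bound within its binding domain — the clause headed by 'persuaded'.
— the jurors: subject of the clause headed by 'announced'; c-commands the reflexive but lies outside its binding domain — cannot bind it (Principle A).
— the lawyers: subject of the clause headed by 'persuaded'; c-commands the reflexive within its binding domain — allowed (Principle A).
— the nurses: possessor inside the object DP of the clause headed by 'assured'; does not c-command the reflexive — cannot bind it (Principle A).
— the passengers: object of the clause headed by 'insulted'; does not c-command the reflexive — cannot bind it (Principle A).
— the surgeons: possessor inside the subject DP of the clause headed by 'assured'; does not c-command the reflexive — cannot bind it (Principle A).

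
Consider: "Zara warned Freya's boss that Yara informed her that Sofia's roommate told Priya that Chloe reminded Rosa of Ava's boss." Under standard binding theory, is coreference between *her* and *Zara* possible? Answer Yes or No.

*Zara* is an R-expression; Principle C requires it to be free (not bound by any c-commanding expression).
— her: object of the clause headed by 'informed'; the pronoun does not c-command the R-expression — coreference allowed.

Yes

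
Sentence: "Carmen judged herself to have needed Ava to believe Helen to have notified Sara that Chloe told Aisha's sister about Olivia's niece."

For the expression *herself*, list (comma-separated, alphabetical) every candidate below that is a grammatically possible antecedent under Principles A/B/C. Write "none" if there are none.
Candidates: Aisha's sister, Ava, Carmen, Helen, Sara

Carmen

*herself* is a reflexive; Principle A requires it to be bound within its binding domain — the matrix clause.
— Aisha's sister: object of the clause headed by 'told'; does not c-command the reflexive — cannot bind it (Principle A).
— Ava: subject of the clause headed by 'believe'; does not c-command the reflexive — cannot bind it (Principle A).
— Carmen: subject of the matrix clause; c-commands the reflexive within its binding domain — allowed (Principle A).
— Helen: subject of the clause headed by 'notified'; does not c-command the reflexive — cannot bind it (Principle A).
— Sara: object of the clause headed by 'notified'; does not c-command the reflexive — cannot bind it (Principle A).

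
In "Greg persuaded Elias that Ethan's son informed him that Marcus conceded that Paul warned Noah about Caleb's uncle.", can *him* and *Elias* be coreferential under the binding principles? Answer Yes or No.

*Elias* is an R-expression; Principle C requires it to be free (not bound by any c-commanding expression).
— him: object of the clause headed by 'informed'; the pronoun does not c-command the R-expression — coreference allowed.

Yes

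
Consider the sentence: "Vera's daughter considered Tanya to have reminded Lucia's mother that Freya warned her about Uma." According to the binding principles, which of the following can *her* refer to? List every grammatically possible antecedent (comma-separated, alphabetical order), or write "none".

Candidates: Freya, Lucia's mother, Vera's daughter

Lucia's mother, Vera's daughter

*her* is a pronoun; Principle B requires it to be free in its binding domain — the clause headed by 'warned'.
— Freya: subject of the clause headed by 'warned'; c-commands the pronoun within its binding domain — blocked (Principle B).
— Lucia's mother: object of the clause headed by 'reminded'; c-commands the pronoun but lies outside its binding domain — allowed.
— Vera's daughter: subject of the matrix clause; c-commands the pronoun but lies outside its binding domain — allowed.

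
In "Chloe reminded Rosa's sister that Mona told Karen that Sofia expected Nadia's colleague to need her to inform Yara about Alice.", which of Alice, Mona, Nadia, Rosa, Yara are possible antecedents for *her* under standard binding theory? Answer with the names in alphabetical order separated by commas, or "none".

Mona, Nadia, Rosa

*her* is a pronoun; Principle B requires it to be free in its binding domain — the clause headed by 'need'.
— Alice: second object of the clause headed by 'inform'; is c-commanded by the pronoun; coreference would bind this R-expression — blocked (Principle C).
— Mona: subject of the clause headed by 'told'; c-commands the pronoun but lies outside its binding domain — allowed.
— Nadia: possessor inside the subject DP of the clause headed by 'need'; does not c-command the pronoun — Principle B does not apply; allowed.
— Rosa: possessor inside the object DP of the matrix clause; does not c-command the pronoun — Principle B does not apply; allowed.
— Yara: object of the clause headed by 'inform'; is c-commanded by the pronoun; coreference would bind this R-expression — blocked (Principle C).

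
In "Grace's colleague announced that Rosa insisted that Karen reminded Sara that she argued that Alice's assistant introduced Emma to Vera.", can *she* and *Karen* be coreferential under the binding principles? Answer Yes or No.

*Karen* is an R-expression; Principle C requires it to be free (not bound by any c-commanding expression).
— she: subject of the clause headed by 'argued'; the pronoun does not c-command the R-expression — coreference allowed.

Yes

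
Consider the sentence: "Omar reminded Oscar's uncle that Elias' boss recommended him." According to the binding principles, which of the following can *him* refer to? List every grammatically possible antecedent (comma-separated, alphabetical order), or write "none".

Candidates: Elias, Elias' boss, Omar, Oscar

Elias, Omar, Oscar

*him* is a pronoun; Principle B requires it to be free in its binding domain — the clause headed by 'recommended'.
— Elias: possessor inside the subject DP of the clause headed by 'recommended'; does not c-command the pronoun — Principle B does not apply; allowed.
— Elias' boss: subject of the clause headed by 'recommended'; c-commands the pronoun within its binding domain — blocked (Principle B).
— Omar: subject of the matrix clause; c-commands the pronoun but lies outside its binding domain — allowed.
— Oscar: possessor inside the object DP of the matrix clause; does not c-command the pronoun — Principle B does not apply; allowed.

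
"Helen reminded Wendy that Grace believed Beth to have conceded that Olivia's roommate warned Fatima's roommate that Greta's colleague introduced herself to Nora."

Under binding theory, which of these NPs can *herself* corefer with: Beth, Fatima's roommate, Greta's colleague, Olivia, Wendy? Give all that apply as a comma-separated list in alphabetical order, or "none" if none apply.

Greta's colleague

*herself* is a reflexive; Principle A requires it to be bound within its binding domain — the clause headed by 'introduced'.
— Beth: subject of the clause headed by 'conceded'; c-commands the reflexive but lies outside its binding domain — cannot bind it (Principle A).
— Fatima's roommate: object of the clause headed by 'warned'; c-commands the reflexive but lies outside its binding domain — cannot bind it (Principle A).
— Greta's colleague: subject of the clause headed by 'introduced'; c-commands the reflexive within its binding domain — allowed (Principle A).
— Olivia: possessor inside the subject DP of the clause headed by 'warned'; does not c-command the reflexive — cannot bind it (Principle A).
— Wendy: object of the matrix clause; c-commands the reflexive but lies outside its binding domain — cannot bind it (Principle A).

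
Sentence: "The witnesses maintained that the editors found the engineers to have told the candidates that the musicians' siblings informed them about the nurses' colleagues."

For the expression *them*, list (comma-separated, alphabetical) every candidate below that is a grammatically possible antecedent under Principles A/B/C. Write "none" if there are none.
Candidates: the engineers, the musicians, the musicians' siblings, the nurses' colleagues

*them* is a pronoun; Principle B requires it to be free in its binding domain — the clause headed by 'informed'.
— the engineers: subject of the clause headed by 'told'; c-commands the pronoun but lies outside its binding domain — allowed.
— the musicians: possessor inside the subject DP of the clause headed by 'informed'; does not c-command the pronoun — Principle B does not apply; allowed.
— the musicians' siblings: subject of the clause headed by 'informed'; c-commands the pronoun within its binding domain — blocked (Principle B).
— the nurses' colleagues: second object of the clause headed by 'informed'; is c-commanded by the pronoun; coreference would bind this R-expression — blocked (Principle C).

the engineers, the musicians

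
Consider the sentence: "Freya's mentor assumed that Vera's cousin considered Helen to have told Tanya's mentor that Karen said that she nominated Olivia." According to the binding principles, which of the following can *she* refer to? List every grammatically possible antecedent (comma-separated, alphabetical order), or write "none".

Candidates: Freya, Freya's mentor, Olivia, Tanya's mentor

Freya, Freya's mentor, Tanya's mentor

*she* is a pronoun; Principle B requires it to be free in its binding domain — the clause headed by 'nominated'.
— Freya: possessor inside the subject DP of the matrix clause; does not c-command the pronoun — Principle B does not apply; allowed.
— Freya's mentor: subject of the matrix clause; c-commands the pronoun but lies outside its binding domain — allowed.
— Olivia: object of the clause headed by 'nominated'; is c-commanded by the pronoun; coreference would bind this R-expression — blocked (Principle C).
— Tanya's mentor: object of the clause headed by 'told'; c-commands the pronoun but lies outside its binding domain — allowed.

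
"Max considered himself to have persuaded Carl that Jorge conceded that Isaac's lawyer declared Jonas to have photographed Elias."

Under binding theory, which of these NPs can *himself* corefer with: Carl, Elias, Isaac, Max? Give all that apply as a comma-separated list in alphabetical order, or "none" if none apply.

Max

*himself* is a reflexive; Principle A requires it to be bound within its binding domain — the matrix clause.
— Carl: object of the clause headed by 'persuaded'; does not c-command the reflexive — cannot bind it (Principle A).
— Elias: object of the clause headed by 'photographed'; does not c-command the reflexive — cannot bind it (Principle A).
— Isaac: possessor inside the subject DP of the clause headed by 'declared'; does not c-command the reflexive — cannot bind it (Principle A).
— Max: subject of the matrix clause; c-commands the reflexive within its binding domain — allowed (Principle A).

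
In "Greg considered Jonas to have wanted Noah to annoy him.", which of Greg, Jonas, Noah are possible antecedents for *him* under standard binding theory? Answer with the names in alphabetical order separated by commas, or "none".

*him* is a pronoun; Principle B requires it to be free in its binding domain — the clause headed by 'annoy'.
— Greg: subject of the matrix clause; c-commands the pronoun but lies outside its binding domain — allowed.
— Jonas: subject of the clause headed by 'wanted'; c-commands the pronoun but lies outside its binding domain — allowed.
— Noah: subject of the clause headed by 'annoy'; c-commands the pronoun within its binding domain — blocked (Principle B).

Greg, Jonas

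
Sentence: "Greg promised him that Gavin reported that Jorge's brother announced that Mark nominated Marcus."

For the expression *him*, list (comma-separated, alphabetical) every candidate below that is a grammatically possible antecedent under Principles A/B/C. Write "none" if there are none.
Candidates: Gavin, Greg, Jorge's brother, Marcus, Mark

none

*him* is a pronoun; Principle B requires it to be free in its binding domain — the matrix clause.
— Gavin: subject of the clause headed by 'reported'; is c-commanded by the pronoun; coreference would bind this R-expression — blocked (Principle C).
— Greg: subject of the matrix clause; c-commands the pronoun within its binding domain — blocked (Principle B).
— Jorge's brother: subject of the clause headed by 'announced'; is c-commanded by the pronoun; coreference would bind this R-expression — blocked (Principle C).
— Marcus: object of the clause headed by 'nominated'; is c-commanded by the pronoun; coreference would bind this R-expression — blocked (Principle C).
— Mark: subject of the clause headed by 'nominated'; is c-commanded by the pronoun; coreference would bind this R-expression — blocked (Principle C).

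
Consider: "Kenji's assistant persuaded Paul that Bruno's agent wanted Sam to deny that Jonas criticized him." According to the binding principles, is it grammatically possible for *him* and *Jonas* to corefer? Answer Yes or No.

*him* is a pronoun; Principle B requires it to be free in its binding domain — the clause headed by 'criticized'.
— Jonas: subject of the clause headed by 'criticized'; c-commands the pronoun within its binding domain — blocked (Principle B).

No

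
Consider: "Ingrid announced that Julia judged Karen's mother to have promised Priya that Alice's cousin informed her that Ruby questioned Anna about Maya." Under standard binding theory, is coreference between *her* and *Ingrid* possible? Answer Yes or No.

Yes

*Ingrid* is an R-expression; Principle C requires it to be free (not bound by any c-commanding expression).
— her: object of the clause headed by 'informed'; the pronoun does not c-command the R-expression — coreference allowed.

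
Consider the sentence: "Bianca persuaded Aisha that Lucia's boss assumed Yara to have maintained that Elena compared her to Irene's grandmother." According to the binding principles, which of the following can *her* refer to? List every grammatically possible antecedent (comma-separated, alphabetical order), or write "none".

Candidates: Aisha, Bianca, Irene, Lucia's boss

*her* is a pronoun; Principle B requires it to be free in its binding domain — the clause headed by 'compared'.
— Aisha: object of the matrix clause; c-commands the pronoun but lies outside its binding domain — allowed.
— Bianca: subject of the matrix clause; c-commands the pronoun but lies outside its binding domain — allowed.
— Irene: possessor inside the second object DP of the clause headed by 'compared'; is c-commanded by the pronoun; coreference would bind this R-expression — blocked (Principle C).
— Lucia's boss: subject of the clause headed by 'assumed'; c-commands the pronoun but lies outside its binding domain — allowed.

Aisha, Bianca, Lucia's boss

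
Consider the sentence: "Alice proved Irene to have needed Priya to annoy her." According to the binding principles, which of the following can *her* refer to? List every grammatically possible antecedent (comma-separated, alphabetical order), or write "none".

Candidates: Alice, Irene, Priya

*her* is a pronoun; Principle B requires it to be free in its binding domain — the clause headed by 'annoy'.
— Alice: subject of the matrix clause; c-commands the pronoun but lies outside its binding domain — allowed.
— Irene: subject of the clause headed by 'needed'; c-commands the pronoun but lies outside its binding domain — allowed.
— Priya: subject of the clause headed by 'annoy'; c-commands the pronoun within its binding domain — blocked (Principle B).

Alice, Irene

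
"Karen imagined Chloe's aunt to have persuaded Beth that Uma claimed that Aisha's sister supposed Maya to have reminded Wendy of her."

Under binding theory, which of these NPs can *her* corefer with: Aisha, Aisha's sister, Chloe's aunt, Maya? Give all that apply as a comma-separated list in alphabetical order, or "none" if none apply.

Aisha, Aisha's sister, Chloe's aunt

*her* is a pronoun; Principle B requires it to be free in its binding domain — the clause headed by 'reminded'.
— Aisha: possessor inside the subject DP of the clause headed by 'supposed'; does not c-command the pronoun — Principle B does not apply; allowed.
— Aisha's sister: subject of the clause headed by 'supposed'; c-commands the pronoun but lies outside its binding domain — allowed.
— Chloe's aunt: subject of the clause headed by 'persuaded'; c-commands the pronoun but lies outside its binding domain — allowed.
— Maya: subject of the clause headed by 'reminded'; c-commands the pronoun within its binding domain — blocked (Principle B).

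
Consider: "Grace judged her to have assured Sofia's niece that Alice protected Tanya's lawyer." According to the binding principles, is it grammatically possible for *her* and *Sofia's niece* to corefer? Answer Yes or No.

No

*her* is a pronoun; Principle B requires it to be free in its binding domain — the matrix clause.
— Sofia's niece: object of the clause headed by 'assured'; is c-commanded by the pronoun; coreference would bind this R-expression — blocked (Principle C).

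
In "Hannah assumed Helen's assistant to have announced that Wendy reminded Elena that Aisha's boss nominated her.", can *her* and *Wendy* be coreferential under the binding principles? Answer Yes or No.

*Wendy* is an R-expression; Principle C requires it to be free (not bound by any c-commanding expression).
— her: object of the clause headed by 'nominated'; the pronoun does not c-command the R-expression — coreference allowed.

Yes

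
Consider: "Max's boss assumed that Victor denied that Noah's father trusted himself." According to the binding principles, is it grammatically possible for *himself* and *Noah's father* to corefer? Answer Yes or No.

Yes

*himself* is a reflexive; Principle A requires it to be bound within its binding domain — the clause headed by 'trusted'.
— Noah's father: subject of the clause headed by 'trusted'; c-commands the reflexive within its binding domain — allowed (Principle A).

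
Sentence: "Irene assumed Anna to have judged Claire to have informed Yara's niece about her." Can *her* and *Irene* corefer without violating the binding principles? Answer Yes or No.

*Irene* is an R-expression; Principle C requires it to be free (not bound by any c-commanding expression).
— her: second object of the clause headed by 'informed'; the pronoun does not c-command the R-expression — coreference allowed.

Yes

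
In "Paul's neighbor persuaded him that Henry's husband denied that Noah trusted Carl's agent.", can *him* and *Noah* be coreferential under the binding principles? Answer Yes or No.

No

*Noah* is an R-expression; Principle C requires it to be free (not bound by any c-commanding expression).
— him: object of the matrix clause; the pronoun c-commands the R-expression — coreference blocked (Principle C).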